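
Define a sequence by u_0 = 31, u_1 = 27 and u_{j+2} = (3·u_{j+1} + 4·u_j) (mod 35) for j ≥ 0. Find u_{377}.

Computing terms: u_0 = 31, u_1 = 27, u_2 = 30, u_3 = 23, u_4 = 14, u_5 = 29, u_6 = 3, u_7 = 20, u_8 = 2, u_9 = 16, u_{10} = 21, u_{11} = 22, u_{12} = 10, u_{13} = 13, u_{14} = 9, u_{15} = 9, u_{16} = 28, u_{17} = 15, u_{18} = 17, u_{19} = 6, u_{20} = 16, u_{21} = 2, u_{22} = 0, u_{23} = 8, u_{24} = 24, u_{25} = 34, u_{26} = 23, u_{27} = 30, u_{28} = 7, u_{29} = 1, u_{30} = 31, u_{31} = 27.
The sequence repeats with period 30.
(377 - 0) mod 30 = 17, so u_{377} = u_{17} = 15.

15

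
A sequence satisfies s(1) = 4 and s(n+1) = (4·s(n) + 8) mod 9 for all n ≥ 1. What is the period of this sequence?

9

Computing terms: s(1) = 4; s(2) = 6; s(3) = 5; s(4) = 1; s(5) = 3; s(6) = 2; s(7) = 7; s(8) = 0; s(9) = 8; s(10) = 4.
Since s(10) = s(1) = 4, the sequence is periodic with period 9.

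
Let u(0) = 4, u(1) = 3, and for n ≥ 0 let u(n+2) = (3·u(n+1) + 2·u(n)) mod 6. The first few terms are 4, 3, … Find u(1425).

u(0) = 4,  u(1) = 3,  u(2) = 5,  u(3) = 3,  u(4) = 1,  u(5) = 3,  u(6) = 5.
Since (u(5), u(6)) = (u(1), u(2)) = (3, 5) (two consecutive terms determine the rest), the sequence is eventually periodic: after a pre-period of length 1 it cycles with period 4.
For n ≥ 1, u(n) depends only on (n - 1) mod 4. (1425 - 1) mod 4 = 0, so u(1425) = u(1) = 3.

3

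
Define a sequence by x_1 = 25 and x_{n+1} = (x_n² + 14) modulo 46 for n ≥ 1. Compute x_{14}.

27

We have x_1 = 25,  x_2 = 41,  x_3 = 39,  x_4 = 17,  x_5 = 27,  x_6 = 7,  x_7 = 17.
Since x_7 = x_4 = 17, the sequence is eventually periodic: after a pre-period of length 3 it cycles with period 3.
For n ≥ 4, x_n depends only on (n - 4) mod 3. (14 - 4) mod 3 = 1, so x_{14} = x_5 = 27.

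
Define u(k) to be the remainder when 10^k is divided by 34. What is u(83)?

We have u(0) = 1, u(1) = 10, u(2) = 32, u(3) = 14, u(4) = 4, u(5) = 6, u(6) = 26, u(7) = 22, u(8) = 16, u(9) = 24, u(10) = 2, u(11) = 20, u(12) = 30, u(13) = 28, u(14) = 8, u(15) = 12, u(16) = 18, u(17) = 10.
Since u(17) = u(1) = 10, the sequence is eventually periodic: after a pre-period of length 1 it cycles with period 16.
For k ≥ 1, u(k) depends only on (k - 1) mod 16. (83 - 1) mod 16 = 2, so u(83) = u(3) = 14.

14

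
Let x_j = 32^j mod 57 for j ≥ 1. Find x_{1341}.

56

Listing terms: x_1 = 32; x_2 = 55; x_3 = 50; x_4 = 4; x_5 = 14; x_6 = 49; x_7 = 29; x_8 = 16; x_9 = 56; x_{10} = 25; x_{11} = 2; x_{12} = 7; x_{13} = 53; x_{14} = 43; x_{15} = 8; x_{16} = 28; x_{17} = 41; x_{18} = 1; x_{19} = 32.
Since x_{19} = x_1 = 32, the sequence is periodic with period 18.
(1341 - 1) mod 18 = 8, so x_{1341} = x_9 = 56.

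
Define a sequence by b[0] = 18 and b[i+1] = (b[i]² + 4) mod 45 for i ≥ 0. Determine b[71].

38

Listing terms: b[0] = 18, b[1] = 13, b[2] = 38, b[3] = 8, b[4] = 23, b[5] = 38.
Since b[5] = b[2] = 38, the sequence is eventually periodic: after a pre-period of length 2 it cycles with period 3.
For i ≥ 2, b[i] depends only on (i - 2) mod 3. (71 - 2) mod 3 = 0, so b[71] = b[2] = 38.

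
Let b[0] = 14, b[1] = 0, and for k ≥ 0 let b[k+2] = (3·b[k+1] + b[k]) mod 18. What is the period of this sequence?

6

b[0] = 14,  b[1] = 0,  b[2] = 14,  b[3] = 6,  b[4] = 14,  b[5] = 12,  b[6] = 14,  b[7] = 0.
The sequence repeats with period 6.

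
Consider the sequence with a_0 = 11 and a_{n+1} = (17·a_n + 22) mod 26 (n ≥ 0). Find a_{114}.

Listing terms: a_0 = 11,  a_1 = 1,  a_2 = 13,  a_3 = 9,  a_4 = 19,  a_5 = 7,  a_6 = 11.
The sequence repeats with period 6.
So a_{114} = a_{0 + ((114-0) mod 6)} = a_0 = 11.

11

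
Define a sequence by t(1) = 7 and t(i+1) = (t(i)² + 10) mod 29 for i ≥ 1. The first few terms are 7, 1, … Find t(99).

9

Listing terms: t(1) = 7,  t(2) = 1,  t(3) = 11,  t(4) = 15,  t(5) = 3,  t(6) = 19,  t(7) = 23,  t(8) = 17,  t(9) = 9,  t(10) = 4,  t(11) = 26,  t(12) = 19.
Since t(12) = t(6) = 19, the sequence is eventually periodic: after a pre-period of length 5 it cycles with period 6.
For i ≥ 6, t(i) depends only on (i - 6) mod 6. (99 - 6) mod 6 = 3, so t(99) = t(9) = 9.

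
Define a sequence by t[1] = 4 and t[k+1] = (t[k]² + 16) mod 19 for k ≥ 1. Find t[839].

6

Listing terms: t[1] = 4, t[2] = 13, t[3] = 14, t[4] = 3, t[5] = 6, t[6] = 14.
Since t[6] = t[3] = 14, the sequence is eventually periodic: after a pre-period of length 2 it cycles with period 3.
For k ≥ 3, t[k] depends only on (k - 3) mod 3. (839 - 3) mod 3 = 2, so t[839] = t[5] = 6.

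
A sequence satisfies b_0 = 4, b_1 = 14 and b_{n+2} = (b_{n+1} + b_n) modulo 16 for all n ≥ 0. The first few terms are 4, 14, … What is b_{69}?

0

Listing terms: b_0 = 4, b_1 = 14, b_2 = 2, b_3 = 0, b_4 = 2, b_5 = 2, b_6 = 4, b_7 = 6, b_8 = 10, b_9 = 0, b_{10} = 10, b_{11} = 10, b_{12} = 4, b_{13} = 14.
Since (b_{12}, b_{13}) = (b_0, b_1) = (4, 14) (two consecutive terms determine the rest), the sequence is periodic with period 12.
(69 - 0) mod 12 = 9, so b_{69} = b_9 = 0.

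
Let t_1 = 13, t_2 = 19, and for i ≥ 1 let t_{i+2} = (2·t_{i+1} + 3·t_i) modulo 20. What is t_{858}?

t_1 = 13; t_2 = 19; t_3 = 17; t_4 = 11; t_5 = 13; t_6 = 19.
The sequence repeats with period 4.
(858 - 1) mod 4 = 1, so t_{858} = t_2 = 19.

19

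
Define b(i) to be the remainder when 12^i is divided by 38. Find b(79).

12

We have b(1) = 12; b(2) = 30; b(3) = 18; b(4) = 26; b(5) = 8; b(6) = 20; b(7) = 12.
The sequence repeats with period 6.
(79 - 1) mod 6 = 0, so b(79) = b(1) = 12.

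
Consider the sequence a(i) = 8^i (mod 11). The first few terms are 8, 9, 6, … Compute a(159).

a(1) = 8,  a(2) = 9,  a(3) = 6,  a(4) = 4,  a(5) = 10,  a(6) = 3,  a(7) = 2,  a(8) = 5,  a(9) = 7,  a(10) = 1,  a(11) = 8.
The sequence repeats with period 10.
So a(159) = a(1 + ((159-1) mod 10)) = a(9) = 7.

7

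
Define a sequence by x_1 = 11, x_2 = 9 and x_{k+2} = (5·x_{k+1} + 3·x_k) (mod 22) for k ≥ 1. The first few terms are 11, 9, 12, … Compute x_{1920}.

14

We have x_1 = 11, x_2 = 9, x_3 = 12, x_4 = 21, x_5 = 9, x_6 = 20, x_7 = 17, x_8 = 13, x_9 = 6, x_{10} = 3, x_{11} = 11, x_{12} = 20, x_{13} = 1, x_{14} = 21, x_{15} = 20, x_{16} = 9, x_{17} = 17, x_{18} = 2, x_{19} = 17, x_{20} = 3, x_{21} = 0, x_{22} = 9, x_{23} = 1, x_{24} = 10, x_{25} = 9, x_{26} = 9, x_{27} = 6, x_{28} = 13, x_{29} = 17, x_{30} = 14, x_{31} = 11, x_{32} = 9.
Since (x_{31}, x_{32}) = (x_1, x_2) = (11, 9) (two consecutive terms determine the rest), the sequence is periodic with period 30.
(1920 - 1) mod 30 = 29, so x_{1920} = x_{30} = 14.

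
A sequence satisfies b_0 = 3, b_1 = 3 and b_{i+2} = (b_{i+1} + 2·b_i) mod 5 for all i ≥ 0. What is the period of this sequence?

Listing terms: b_0 = 3,  b_1 = 3,  b_2 = 4,  b_3 = 0,  b_4 = 3,  b_5 = 3.
The sequence repeats with period 4.

4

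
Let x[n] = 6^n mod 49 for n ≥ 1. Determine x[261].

x[1] = 6, x[2] = 36, x[3] = 20, x[4] = 22, x[5] = 34, x[6] = 8, x[7] = 48, x[8] = 43, x[9] = 13, x[10] = 29, x[11] = 27, x[12] = 15, x[13] = 41, x[14] = 1, x[15] = 6.
The sequence repeats with period 14.
So x[261] = x[1 + ((261-1) mod 14)] = x[9] = 13.

13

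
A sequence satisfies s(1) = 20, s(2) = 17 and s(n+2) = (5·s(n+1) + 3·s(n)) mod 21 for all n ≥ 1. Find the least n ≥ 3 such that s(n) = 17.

Listing terms: s(1) = 20; s(2) = 17; s(3) = 19; s(4) = 20; s(5) = 10; s(6) = 5; s(7) = 13; s(8) = 17; s(9) = 19.
Since (s(8), s(9)) = (s(2), s(3)) = (17, 19) (two consecutive terms determine the rest), the sequence is eventually periodic: after a pre-period of length 1 it cycles with period 6.
The value 17 next appears (with n ≥ 3) at s(8).

8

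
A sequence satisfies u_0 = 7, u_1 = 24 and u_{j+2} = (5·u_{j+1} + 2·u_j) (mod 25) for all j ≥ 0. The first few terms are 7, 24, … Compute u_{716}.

u_0 = 7, u_1 = 24, u_2 = 9, u_3 = 18, u_4 = 8, u_5 = 1, u_6 = 21, u_7 = 7, u_8 = 2, u_9 = 24, u_{10} = 24, u_{11} = 18, u_{12} = 13, u_{13} = 1, u_{14} = 6, u_{15} = 7, u_{16} = 22, u_{17} = 24, u_{18} = 14, u_{19} = 18, u_{20} = 18, u_{21} = 1, u_{22} = 16, u_{23} = 7, u_{24} = 17, u_{25} = 24, u_{26} = 4, u_{27} = 18, u_{28} = 23, u_{29} = 1, u_{30} = 1, u_{31} = 7, u_{32} = 12, u_{33} = 24, u_{34} = 19, u_{35} = 18, u_{36} = 3, u_{37} = 1, u_{38} = 11, u_{39} = 7, u_{40} = 7, u_{41} = 24.
Since (u_{40}, u_{41}) = (u_0, u_1) = (7, 24) (two consecutive terms determine the rest), the sequence is periodic with period 40.
So u_{716} = u_{0 + ((716-0) mod 40)} = u_{36} = 3.

3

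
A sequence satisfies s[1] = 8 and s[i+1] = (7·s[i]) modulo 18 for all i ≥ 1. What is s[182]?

We have s[1] = 8, s[2] = 2, s[3] = 14, s[4] = 8.
Since s[4] = s[1] = 8, the sequence is periodic with period 3.
So s[182] = s[1 + ((182-1) mod 3)] = s[2] = 2.

2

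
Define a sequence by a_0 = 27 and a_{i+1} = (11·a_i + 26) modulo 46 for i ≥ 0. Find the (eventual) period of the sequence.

22

Listing terms: a_0 = 27,  a_1 = 1,  a_2 = 37,  a_3 = 19,  a_4 = 5,  a_5 = 35,  a_6 = 43,  a_7 = 39,  a_8 = 41,  a_9 = 17,  a_{10} = 29,  a_{11} = 23,  a_{12} = 3,  a_{13} = 13,  a_{14} = 31,  a_{15} = 45,  a_{16} = 15,  a_{17} = 7,  a_{18} = 11,  a_{19} = 9,  a_{20} = 33,  a_{21} = 21,  a_{22} = 27.
The sequence repeats with period 22.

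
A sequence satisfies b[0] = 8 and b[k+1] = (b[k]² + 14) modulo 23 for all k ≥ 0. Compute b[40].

14

Listing terms: b[0] = 8; b[1] = 9; b[2] = 3; b[3] = 0; b[4] = 14; b[5] = 3.
Since b[5] = b[2] = 3, the sequence is eventually periodic: after a pre-period of length 2 it cycles with period 3.
For k ≥ 2, b[k] depends only on (k - 2) mod 3. (40 - 2) mod 3 = 2, so b[40] = b[4] = 14.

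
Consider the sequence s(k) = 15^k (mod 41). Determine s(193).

We have s(0) = 1; s(1) = 15; s(2) = 20; s(3) = 13; s(4) = 31; s(5) = 14; s(6) = 5; s(7) = 34; s(8) = 18; s(9) = 24; s(10) = 32; s(11) = 29; s(12) = 25; s(13) = 6; s(14) = 8; s(15) = 38; s(16) = 37; s(17) = 22; s(18) = 2; s(19) = 30; s(20) = 40; s(21) = 26; s(22) = 21; s(23) = 28; s(24) = 10; s(25) = 27; s(26) = 36; s(27) = 7; s(28) = 23; s(29) = 17; s(30) = 9; s(31) = 12; s(32) = 16; s(33) = 35; s(34) = 33; s(35) = 3; s(36) = 4; s(37) = 19; s(38) = 39; s(39) = 11; s(40) = 1.
The sequence repeats with period 40.
So s(193) = s(0 + ((193-0) mod 40)) = s(33) = 35.

35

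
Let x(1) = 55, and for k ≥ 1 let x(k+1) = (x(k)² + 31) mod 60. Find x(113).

We have x(1) = 55,  x(2) = 56,  x(3) = 47,  x(4) = 20,  x(5) = 11,  x(6) = 32,  x(7) = 35,  x(8) = 56.
Since x(8) = x(2) = 56, the sequence is eventually periodic: after a pre-period of length 1 it cycles with period 6.
For k ≥ 2, x(k) depends only on (k - 2) mod 6. (113 - 2) mod 6 = 3, so x(113) = x(5) = 11.

11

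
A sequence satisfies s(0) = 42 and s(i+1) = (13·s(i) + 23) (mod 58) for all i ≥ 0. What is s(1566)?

56

Computing terms: s(0) = 42; s(1) = 47; s(2) = 54; s(3) = 29; s(4) = 52; s(5) = 3; s(6) = 4; s(7) = 17; s(8) = 12; s(9) = 5; s(10) = 30; s(11) = 7; s(12) = 56; s(13) = 55; s(14) = 42.
Since s(14) = s(0) = 42, the sequence is periodic with period 14.
So s(1566) = s(0 + ((1566-0) mod 14)) = s(12) = 56.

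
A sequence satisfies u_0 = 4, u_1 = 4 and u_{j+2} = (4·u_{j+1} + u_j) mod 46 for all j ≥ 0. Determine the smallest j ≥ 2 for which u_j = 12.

Listing terms: u_0 = 4; u_1 = 4; u_2 = 20; u_3 = 38; u_4 = 34; u_5 = 36; u_6 = 40; u_7 = 12; u_8 = 42; u_9 = 42; u_{10} = 26; u_{11} = 8; u_{12} = 12; u_{13} = 10; u_{14} = 6; u_{15} = 34; u_{16} = 4; u_{17} = 4.
The sequence repeats with period 16.
The value 12 first appears (with j ≥ 2) at u_7.

7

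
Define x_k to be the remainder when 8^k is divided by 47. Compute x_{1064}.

25

Computing terms: x_1 = 8, x_2 = 17, x_3 = 42, x_4 = 7, x_5 = 9, x_6 = 25, x_7 = 12, x_8 = 2, x_9 = 16, x_{10} = 34, x_{11} = 37, x_{12} = 14, x_{13} = 18, x_{14} = 3, x_{15} = 24, x_{16} = 4, x_{17} = 32, x_{18} = 21, x_{19} = 27, x_{20} = 28, x_{21} = 36, x_{22} = 6, x_{23} = 1, x_{24} = 8.
The sequence repeats with period 23.
So x_{1064} = x_{1 + ((1064-1) mod 23)} = x_6 = 25.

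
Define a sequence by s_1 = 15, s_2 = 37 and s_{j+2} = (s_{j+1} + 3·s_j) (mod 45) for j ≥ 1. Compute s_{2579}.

s_1 = 15, s_2 = 37, s_3 = 37, s_4 = 13, s_5 = 34, s_6 = 28, s_7 = 40, s_8 = 34, s_9 = 19, s_{10} = 31, s_{11} = 43, s_{12} = 1, s_{13} = 40, s_{14} = 43, s_{15} = 28, s_{16} = 22, s_{17} = 16, s_{18} = 37, s_{19} = 40, s_{20} = 16, s_{21} = 1, s_{22} = 4, s_{23} = 7, s_{24} = 19, s_{25} = 40, s_{26} = 7, s_{27} = 37, s_{28} = 13.
Since (s_{27}, s_{28}) = (s_3, s_4) = (37, 13) (two consecutive terms determine the rest), the sequence is eventually periodic: after a pre-period of length 2 it cycles with period 24.
For j ≥ 3, s_j depends only on (j - 3) mod 24. (2579 - 3) mod 24 = 8, so s_{2579} = s_{11} = 43.

43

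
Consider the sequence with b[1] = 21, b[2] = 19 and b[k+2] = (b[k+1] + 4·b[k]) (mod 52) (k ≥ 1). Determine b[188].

Computing terms: b[1] = 21; b[2] = 19; b[3] = 51; b[4] = 23; b[5] = 19; b[6] = 7; b[7] = 31; b[8] = 7; b[9] = 27; b[10] = 3; b[11] = 7; b[12] = 19; b[13] = 47; b[14] = 19; b[15] = 51.
Since (b[14], b[15]) = (b[2], b[3]) = (19, 51) (two consecutive terms determine the rest), the sequence is eventually periodic: after a pre-period of length 1 it cycles with period 12.
For k ≥ 2, b[k] depends only on (k - 2) mod 12. (188 - 2) mod 12 = 6, so b[188] = b[8] = 7.

7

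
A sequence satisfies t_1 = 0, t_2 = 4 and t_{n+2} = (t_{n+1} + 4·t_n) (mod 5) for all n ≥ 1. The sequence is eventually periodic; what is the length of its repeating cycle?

Computing terms: t_1 = 0,  t_2 = 4,  t_3 = 4,  t_4 = 0,  t_5 = 1,  t_6 = 1,  t_7 = 0,  t_8 = 4.
The sequence repeats with period 6.

6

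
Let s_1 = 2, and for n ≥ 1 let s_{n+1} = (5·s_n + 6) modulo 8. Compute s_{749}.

We have s_1 = 2,  s_2 = 0,  s_3 = 6,  s_4 = 4,  s_5 = 2.
Since s_5 = s_1 = 2, the sequence is periodic with period 4.
So s_{749} = s_{1 + ((749-1) mod 4)} = s_1 = 2.

2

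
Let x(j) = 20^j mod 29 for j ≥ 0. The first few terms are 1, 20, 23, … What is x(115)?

x(0) = 1,  x(1) = 20,  x(2) = 23,  x(3) = 25,  x(4) = 7,  x(5) = 24,  x(6) = 16,  x(7) = 1.
Since x(7) = x(0) = 1, the sequence is periodic with period 7.
(115 - 0) mod 7 = 3, so x(115) = x(3) = 25.

25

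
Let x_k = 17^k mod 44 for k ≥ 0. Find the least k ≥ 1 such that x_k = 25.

2

We have x_0 = 1, x_1 = 17, x_2 = 25, x_3 = 29, x_4 = 9, x_5 = 21, x_6 = 5, x_7 = 41, x_8 = 37, x_9 = 13, x_{10} = 1.
The sequence repeats with period 10.
The value 25 first appears (with k ≥ 1) at x_2.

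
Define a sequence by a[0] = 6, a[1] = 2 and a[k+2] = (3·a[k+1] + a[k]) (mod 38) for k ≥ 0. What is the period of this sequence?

a[0] = 6; a[1] = 2; a[2] = 12; a[3] = 0; a[4] = 12; a[5] = 36; a[6] = 6; a[7] = 16; a[8] = 16; a[9] = 26; a[10] = 18; a[11] = 4; a[12] = 30; a[13] = 18; a[14] = 8; a[15] = 4; a[16] = 20; a[17] = 26; a[18] = 22; a[19] = 16; a[20] = 32; a[21] = 36; a[22] = 26; a[23] = 0; a[24] = 26; a[25] = 2; a[26] = 32; a[27] = 22; a[28] = 22; a[29] = 12; a[30] = 20; a[31] = 34; a[32] = 8; a[33] = 20; a[34] = 30; a[35] = 34; a[36] = 18; a[37] = 12; a[38] = 16; a[39] = 22; a[40] = 6; a[41] = 2.
Since (a[40], a[41]) = (a[0], a[1]) = (6, 2) (two consecutive terms determine the rest), the sequence is periodic with period 40.

40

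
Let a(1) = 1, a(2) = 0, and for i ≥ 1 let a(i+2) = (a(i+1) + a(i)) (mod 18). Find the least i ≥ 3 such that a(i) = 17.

13

Listing terms: a(1) = 1, a(2) = 0, a(3) = 1, a(4) = 1, a(5) = 2, a(6) = 3, a(7) = 5, a(8) = 8, a(9) = 13, a(10) = 3, a(11) = 16, a(12) = 1, a(13) = 17, a(14) = 0, a(15) = 17, a(16) = 17, a(17) = 16, a(18) = 15, a(19) = 13, a(20) = 10, a(21) = 5, a(22) = 15, a(23) = 2, a(24) = 17, a(25) = 1, a(26) = 0.
Since (a(25), a(26)) = (a(1), a(2)) = (1, 0) (two consecutive terms determine the rest), the sequence is periodic with period 24.
The value 17 first appears (with i ≥ 3) at a(13).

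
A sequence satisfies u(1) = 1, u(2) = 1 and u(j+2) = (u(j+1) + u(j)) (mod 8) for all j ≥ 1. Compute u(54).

0

Computing terms: u(1) = 1,  u(2) = 1,  u(3) = 2,  u(4) = 3,  u(5) = 5,  u(6) = 0,  u(7) = 5,  u(8) = 5,  u(9) = 2,  u(10) = 7,  u(11) = 1,  u(12) = 0,  u(13) = 1,  u(14) = 1.
The sequence repeats with period 12.
(54 - 1) mod 12 = 5, so u(54) = u(6) = 0.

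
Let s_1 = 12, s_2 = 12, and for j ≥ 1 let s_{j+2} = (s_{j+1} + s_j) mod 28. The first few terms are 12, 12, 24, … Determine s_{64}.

0

Computing terms: s_1 = 12; s_2 = 12; s_3 = 24; s_4 = 8; s_5 = 4; s_6 = 12; s_7 = 16; s_8 = 0; s_9 = 16; s_{10} = 16; s_{11} = 4; s_{12} = 20; s_{13} = 24; s_{14} = 16; s_{15} = 12; s_{16} = 0; s_{17} = 12; s_{18} = 12.
Since (s_{17}, s_{18}) = (s_1, s_2) = (12, 12) (two consecutive terms determine the rest), the sequence is periodic with period 16.
(64 - 1) mod 16 = 15, so s_{64} = s_{16} = 0.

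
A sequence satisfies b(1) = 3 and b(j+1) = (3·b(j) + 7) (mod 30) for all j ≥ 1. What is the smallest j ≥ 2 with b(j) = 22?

Computing terms: b(1) = 3,  b(2) = 16,  b(3) = 25,  b(4) = 22,  b(5) = 13,  b(6) = 16.
Since b(6) = b(2) = 16, the sequence is eventually periodic: after a pre-period of length 1 it cycles with period 4.
The value 22 first appears (with j ≥ 2) at b(4).

4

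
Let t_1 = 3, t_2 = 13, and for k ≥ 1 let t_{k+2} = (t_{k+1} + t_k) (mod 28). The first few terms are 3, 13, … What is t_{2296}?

We have t_1 = 3, t_2 = 13, t_3 = 16, t_4 = 1, t_5 = 17, t_6 = 18, t_7 = 7, t_8 = 25, t_9 = 4, t_{10} = 1, t_{11} = 5, t_{12} = 6, t_{13} = 11, t_{14} = 17, t_{15} = 0, t_{16} = 17, t_{17} = 17, t_{18} = 6, t_{19} = 23, t_{20} = 1, t_{21} = 24, t_{22} = 25, t_{23} = 21, t_{24} = 18, t_{25} = 11, t_{26} = 1, t_{27} = 12, t_{28} = 13, t_{29} = 25, t_{30} = 10, t_{31} = 7, t_{32} = 17, t_{33} = 24, t_{34} = 13, t_{35} = 9, t_{36} = 22, t_{37} = 3, t_{38} = 25, t_{39} = 0, t_{40} = 25, t_{41} = 25, t_{42} = 22, t_{43} = 19, t_{44} = 13, t_{45} = 4, t_{46} = 17, t_{47} = 21, t_{48} = 10, t_{49} = 3, t_{50} = 13.
The sequence repeats with period 48.
(2296 - 1) mod 48 = 39, so t_{2296} = t_{40} = 25.

25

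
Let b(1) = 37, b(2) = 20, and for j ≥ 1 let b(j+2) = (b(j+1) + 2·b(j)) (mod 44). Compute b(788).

38

Listing terms: b(1) = 37,  b(2) = 20,  b(3) = 6,  b(4) = 2,  b(5) = 14,  b(6) = 18,  b(7) = 2,  b(8) = 38,  b(9) = 42,  b(10) = 30,  b(11) = 26,  b(12) = 42,  b(13) = 6,  b(14) = 2.
Since (b(13), b(14)) = (b(3), b(4)) = (6, 2) (two consecutive terms determine the rest), the sequence is eventually periodic: after a pre-period of length 2 it cycles with period 10.
For j ≥ 3, b(j) depends only on (j - 3) mod 10. (788 - 3) mod 10 = 5, so b(788) = b(8) = 38.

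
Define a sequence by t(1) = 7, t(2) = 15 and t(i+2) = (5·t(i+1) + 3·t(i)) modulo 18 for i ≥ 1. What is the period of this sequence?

6

t(1) = 7; t(2) = 15; t(3) = 6; t(4) = 3; t(5) = 15; t(6) = 12; t(7) = 15; t(8) = 3; t(9) = 6; t(10) = 3.
Since (t(9), t(10)) = (t(3), t(4)) = (6, 3) (two consecutive terms determine the rest), the sequence is eventually periodic: after a pre-period of length 2 it cycles with period 6.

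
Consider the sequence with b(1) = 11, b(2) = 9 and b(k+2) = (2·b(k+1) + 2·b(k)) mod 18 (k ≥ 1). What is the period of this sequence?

Listing terms: b(1) = 11,  b(2) = 9,  b(3) = 4,  b(4) = 8,  b(5) = 6,  b(6) = 10,  b(7) = 14,  b(8) = 12,  b(9) = 16,  b(10) = 2,  b(11) = 0,  b(12) = 4,  b(13) = 8.
Since (b(12), b(13)) = (b(3), b(4)) = (4, 8) (two consecutive terms determine the rest), the sequence is eventually periodic: after a pre-period of length 2 it cycles with period 9.

9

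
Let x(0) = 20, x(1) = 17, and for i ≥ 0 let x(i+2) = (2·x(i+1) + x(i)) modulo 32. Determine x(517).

x(0) = 20,  x(1) = 17,  x(2) = 22,  x(3) = 29,  x(4) = 16,  x(5) = 29,  x(6) = 10,  x(7) = 17,  x(8) = 12,  x(9) = 9,  x(10) = 30,  x(11) = 5,  x(12) = 8,  x(13) = 21,  x(14) = 18,  x(15) = 25,  x(16) = 4,  x(17) = 1,  x(18) = 6,  x(19) = 13,  x(20) = 0,  x(21) = 13,  x(22) = 26,  x(23) = 1,  x(24) = 28,  x(25) = 25,  x(26) = 14,  x(27) = 21,  x(28) = 24,  x(29) = 5,  x(30) = 2,  x(31) = 9,  x(32) = 20,  x(33) = 17.
Since (x(32), x(33)) = (x(0), x(1)) = (20, 17) (two consecutive terms determine the rest), the sequence is periodic with period 32.
So x(517) = x(0 + ((517-0) mod 32)) = x(5) = 29.

29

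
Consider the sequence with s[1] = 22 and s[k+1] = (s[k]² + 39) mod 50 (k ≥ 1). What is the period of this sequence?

We have s[1] = 22,  s[2] = 23,  s[3] = 18,  s[4] = 13,  s[5] = 8,  s[6] = 3,  s[7] = 48,  s[8] = 43,  s[9] = 38,  s[10] = 33,  s[11] = 28,  s[12] = 23.
Since s[12] = s[2] = 23, the sequence is eventually periodic: after a pre-period of length 1 it cycles with period 10.

10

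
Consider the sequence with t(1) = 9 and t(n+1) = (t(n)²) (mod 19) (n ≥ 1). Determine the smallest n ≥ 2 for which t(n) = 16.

6

Computing terms: t(1) = 9; t(2) = 5; t(3) = 6; t(4) = 17; t(5) = 4; t(6) = 16; t(7) = 9.
Since t(7) = t(1) = 9, the sequence is periodic with period 6.
The value 16 first appears (with n ≥ 2) at t(6).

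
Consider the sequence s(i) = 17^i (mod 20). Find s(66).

Listing terms: s(1) = 17; s(2) = 9; s(3) = 13; s(4) = 1; s(5) = 17.
The sequence repeats with period 4.
(66 - 1) mod 4 = 1, so s(66) = s(2) = 9.

9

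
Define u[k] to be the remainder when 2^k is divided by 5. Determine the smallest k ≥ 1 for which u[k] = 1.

u[0] = 1; u[1] = 2; u[2] = 4; u[3] = 3; u[4] = 1.
The sequence repeats with period 4.
The value 1 next appears (with k ≥ 1) at u[4].

4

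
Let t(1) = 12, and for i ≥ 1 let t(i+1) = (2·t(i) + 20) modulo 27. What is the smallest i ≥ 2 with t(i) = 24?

11

Listing terms: t(1) = 12,  t(2) = 17,  t(3) = 0,  t(4) = 20,  t(5) = 6,  t(6) = 5,  t(7) = 3,  t(8) = 26,  t(9) = 18,  t(10) = 2,  t(11) = 24,  t(12) = 14,  t(13) = 21,  t(14) = 8,  t(15) = 9,  t(16) = 11,  t(17) = 15,  t(18) = 23,  t(19) = 12.
Since t(19) = t(1) = 12, the sequence is periodic with period 18.
The value 24 first appears (with i ≥ 2) at t(11).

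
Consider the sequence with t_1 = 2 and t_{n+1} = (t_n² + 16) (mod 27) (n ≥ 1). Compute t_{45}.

Computing terms: t_1 = 2; t_2 = 20; t_3 = 11; t_4 = 2.
The sequence repeats with period 3.
(45 - 1) mod 3 = 2, so t_{45} = t_3 = 11.

11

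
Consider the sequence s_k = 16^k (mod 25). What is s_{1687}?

6

Listing terms: s_0 = 1, s_1 = 16, s_2 = 6, s_3 = 21, s_4 = 11, s_5 = 1.
The sequence repeats with period 5.
So s_{1687} = s_{0 + ((1687-0) mod 5)} = s_2 = 6.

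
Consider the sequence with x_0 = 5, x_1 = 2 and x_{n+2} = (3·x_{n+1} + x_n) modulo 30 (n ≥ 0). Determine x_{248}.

29

Listing terms: x_0 = 5, x_1 = 2, x_2 = 11, x_3 = 5, x_4 = 26, x_5 = 23, x_6 = 5, x_7 = 8, x_8 = 29, x_9 = 5, x_{10} = 14, x_{11} = 17, x_{12} = 5, x_{13} = 2.
Since (x_{12}, x_{13}) = (x_0, x_1) = (5, 2) (two consecutive terms determine the rest), the sequence is periodic with period 12.
(248 - 0) mod 12 = 8, so x_{248} = x_8 = 29.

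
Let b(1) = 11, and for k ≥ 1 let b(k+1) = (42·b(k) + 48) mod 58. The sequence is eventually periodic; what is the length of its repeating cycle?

We have b(1) = 11,  b(2) = 46,  b(3) = 8,  b(4) = 36,  b(5) = 52,  b(6) = 28,  b(7) = 6,  b(8) = 10,  b(9) = 4,  b(10) = 42,  b(11) = 14,  b(12) = 56,  b(13) = 22,  b(14) = 44,  b(15) = 40,  b(16) = 46.
Since b(16) = b(2) = 46, the sequence is eventually periodic: after a pre-period of length 1 it cycles with period 14.

14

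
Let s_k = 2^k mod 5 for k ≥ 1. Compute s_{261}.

2

s_1 = 2,  s_2 = 4,  s_3 = 3,  s_4 = 1,  s_5 = 2.
The sequence repeats with period 4.
(261 - 1) mod 4 = 0, so s_{261} = s_1 = 2.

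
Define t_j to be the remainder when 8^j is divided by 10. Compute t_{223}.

2

Computing terms: t_0 = 1,  t_1 = 8,  t_2 = 4,  t_3 = 2,  t_4 = 6,  t_5 = 8.
Since t_5 = t_1 = 8, the sequence is eventually periodic: after a pre-period of length 1 it cycles with period 4.
For j ≥ 1, t_j depends only on (j - 1) mod 4. (223 - 1) mod 4 = 2, so t_{223} = t_3 = 2.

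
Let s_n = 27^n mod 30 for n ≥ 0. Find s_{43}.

3

s_0 = 1, s_1 = 27, s_2 = 9, s_3 = 3, s_4 = 21, s_5 = 27.
Since s_5 = s_1 = 27, the sequence is eventually periodic: after a pre-period of length 1 it cycles with period 4.
For n ≥ 1, s_n depends only on (n - 1) mod 4. (43 - 1) mod 4 = 2, so s_{43} = s_3 = 3.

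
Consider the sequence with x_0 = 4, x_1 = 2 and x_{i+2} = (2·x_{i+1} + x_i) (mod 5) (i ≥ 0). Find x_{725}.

Listing terms: x_0 = 4,  x_1 = 2,  x_2 = 3,  x_3 = 3,  x_4 = 4,  x_5 = 1,  x_6 = 1,  x_7 = 3,  x_8 = 2,  x_9 = 2,  x_{10} = 1,  x_{11} = 4,  x_{12} = 4,  x_{13} = 2.
Since (x_{12}, x_{13}) = (x_0, x_1) = (4, 2) (two consecutive terms determine the rest), the sequence is periodic with period 12.
So x_{725} = x_{0 + ((725-0) mod 12)} = x_5 = 1.

1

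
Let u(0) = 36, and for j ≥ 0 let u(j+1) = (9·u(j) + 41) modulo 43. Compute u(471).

26

u(0) = 36, u(1) = 21, u(2) = 15, u(3) = 4, u(4) = 34, u(5) = 3, u(6) = 25, u(7) = 8, u(8) = 27, u(9) = 26, u(10) = 17, u(11) = 22, u(12) = 24, u(13) = 42, u(14) = 32, u(15) = 28, u(16) = 35, u(17) = 12, u(18) = 20, u(19) = 6, u(20) = 9, u(21) = 36.
Since u(21) = u(0) = 36, the sequence is periodic with period 21.
(471 - 0) mod 21 = 9, so u(471) = u(9) = 26.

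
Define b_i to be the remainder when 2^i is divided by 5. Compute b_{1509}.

b_1 = 2, b_2 = 4, b_3 = 3, b_4 = 1, b_5 = 2.
The sequence repeats with period 4.
So b_{1509} = b_{1 + ((1509-1) mod 4)} = b_1 = 2.

2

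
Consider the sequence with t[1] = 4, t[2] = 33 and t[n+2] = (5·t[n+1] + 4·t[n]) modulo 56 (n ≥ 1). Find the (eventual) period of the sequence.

We have t[1] = 4, t[2] = 33, t[3] = 13, t[4] = 29, t[5] = 29, t[6] = 37, t[7] = 21, t[8] = 29, t[9] = 5, t[10] = 29, t[11] = 53, t[12] = 45, t[13] = 45, t[14] = 13, t[15] = 21, t[16] = 45, t[17] = 29, t[18] = 45, t[19] = 5, t[20] = 37, t[21] = 37, t[22] = 53, t[23] = 21, t[24] = 37, t[25] = 45, t[26] = 37, t[27] = 29, t[28] = 13, t[29] = 13, t[30] = 5, t[31] = 21, t[32] = 13, t[33] = 37, t[34] = 13, t[35] = 45, t[36] = 53, t[37] = 53, t[38] = 29, t[39] = 21, t[40] = 53, t[41] = 13, t[42] = 53, t[43] = 37, t[44] = 5, t[45] = 5, t[46] = 45, t[47] = 21, t[48] = 5, t[49] = 53, t[50] = 5, t[51] = 13, t[52] = 29.
Since (t[51], t[52]) = (t[3], t[4]) = (13, 29) (two consecutive terms determine the rest), the sequence is eventually periodic: after a pre-period of length 2 it cycles with period 48.

48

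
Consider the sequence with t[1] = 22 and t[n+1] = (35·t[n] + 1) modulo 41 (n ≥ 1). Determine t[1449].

2

We have t[1] = 22, t[2] = 33, t[3] = 8, t[4] = 35, t[5] = 37, t[6] = 25, t[7] = 15, t[8] = 34, t[9] = 2, t[10] = 30, t[11] = 26, t[12] = 9, t[13] = 29, t[14] = 32, t[15] = 14, t[16] = 40, t[17] = 7, t[18] = 0, t[19] = 1, t[20] = 36, t[21] = 31, t[22] = 20, t[23] = 4, t[24] = 18, t[25] = 16, t[26] = 28, t[27] = 38, t[28] = 19, t[29] = 10, t[30] = 23, t[31] = 27, t[32] = 3, t[33] = 24, t[34] = 21, t[35] = 39, t[36] = 13, t[37] = 5, t[38] = 12, t[39] = 11, t[40] = 17, t[41] = 22.
Since t[41] = t[1] = 22, the sequence is periodic with period 40.
(1449 - 1) mod 40 = 8, so t[1449] = t[9] = 2.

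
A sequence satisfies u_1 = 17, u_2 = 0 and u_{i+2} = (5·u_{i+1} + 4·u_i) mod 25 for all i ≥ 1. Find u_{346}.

20

u_1 = 17,  u_2 = 0,  u_3 = 18,  u_4 = 15,  u_5 = 22,  u_6 = 20,  u_7 = 13,  u_8 = 20,  u_9 = 2,  u_{10} = 15,  u_{11} = 8,  u_{12} = 0,  u_{13} = 7,  u_{14} = 10,  u_{15} = 3,  u_{16} = 5,  u_{17} = 12,  u_{18} = 5,  u_{19} = 23,  u_{20} = 10,  u_{21} = 17,  u_{22} = 0.
Since (u_{21}, u_{22}) = (u_1, u_2) = (17, 0) (two consecutive terms determine the rest), the sequence is periodic with period 20.
So u_{346} = u_{1 + ((346-1) mod 20)} = u_6 = 20.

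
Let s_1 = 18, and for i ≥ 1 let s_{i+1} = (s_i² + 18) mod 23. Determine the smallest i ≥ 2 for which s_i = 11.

s_1 = 18, s_2 = 20, s_3 = 4, s_4 = 11, s_5 = 1, s_6 = 19, s_7 = 11.
Since s_7 = s_4 = 11, the sequence is eventually periodic: after a pre-period of length 3 it cycles with period 3.
The value 11 first appears (with i ≥ 2) at s_4.

4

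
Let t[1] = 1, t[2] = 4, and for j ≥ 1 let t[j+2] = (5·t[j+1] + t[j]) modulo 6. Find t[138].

We have t[1] = 1, t[2] = 4, t[3] = 3, t[4] = 1, t[5] = 2, t[6] = 5, t[7] = 3, t[8] = 2, t[9] = 1, t[10] = 1, t[11] = 0, t[12] = 1, t[13] = 5, t[14] = 2, t[15] = 3, t[16] = 5, t[17] = 4, t[18] = 1, t[19] = 3, t[20] = 4, t[21] = 5, t[22] = 5, t[23] = 0, t[24] = 5, t[25] = 1, t[26] = 4.
Since (t[25], t[26]) = (t[1], t[2]) = (1, 4) (two consecutive terms determine the rest), the sequence is periodic with period 24.
(138 - 1) mod 24 = 17, so t[138] = t[18] = 1.

1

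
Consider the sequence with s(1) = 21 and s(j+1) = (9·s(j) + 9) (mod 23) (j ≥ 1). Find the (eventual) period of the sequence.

Computing terms: s(1) = 21,  s(2) = 14,  s(3) = 20,  s(4) = 5,  s(5) = 8,  s(6) = 12,  s(7) = 2,  s(8) = 4,  s(9) = 22,  s(10) = 0,  s(11) = 9,  s(12) = 21.
Since s(12) = s(1) = 21, the sequence is periodic with period 11.

11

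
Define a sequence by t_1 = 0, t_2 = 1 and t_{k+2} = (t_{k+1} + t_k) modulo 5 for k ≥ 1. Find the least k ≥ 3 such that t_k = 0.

6

Listing terms: t_1 = 0, t_2 = 1, t_3 = 1, t_4 = 2, t_5 = 3, t_6 = 0, t_7 = 3, t_8 = 3, t_9 = 1, t_{10} = 4, t_{11} = 0, t_{12} = 4, t_{13} = 4, t_{14} = 3, t_{15} = 2, t_{16} = 0, t_{17} = 2, t_{18} = 2, t_{19} = 4, t_{20} = 1, t_{21} = 0, t_{22} = 1.
The sequence repeats with period 20.
The value 0 first appears (with k ≥ 3) at t_6.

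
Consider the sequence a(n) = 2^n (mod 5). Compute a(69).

2

a(1) = 2, a(2) = 4, a(3) = 3, a(4) = 1, a(5) = 2.
The sequence repeats with period 4.
(69 - 1) mod 4 = 0, so a(69) = a(1) = 2.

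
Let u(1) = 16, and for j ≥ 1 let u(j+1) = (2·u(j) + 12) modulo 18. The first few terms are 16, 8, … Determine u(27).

10

u(1) = 16,  u(2) = 8,  u(3) = 10,  u(4) = 14,  u(5) = 4,  u(6) = 2,  u(7) = 16.
Since u(7) = u(1) = 16, the sequence is periodic with period 6.
(27 - 1) mod 6 = 2, so u(27) = u(3) = 10.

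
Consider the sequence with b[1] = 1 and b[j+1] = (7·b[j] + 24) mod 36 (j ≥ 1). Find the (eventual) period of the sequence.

Listing terms: b[1] = 1, b[2] = 31, b[3] = 25, b[4] = 19, b[5] = 13, b[6] = 7, b[7] = 1.
The sequence repeats with period 6.

6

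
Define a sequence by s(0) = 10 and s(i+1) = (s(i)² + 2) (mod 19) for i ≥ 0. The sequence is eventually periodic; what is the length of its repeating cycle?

3

Listing terms: s(0) = 10; s(1) = 7; s(2) = 13; s(3) = 0; s(4) = 2; s(5) = 6; s(6) = 0.
Since s(6) = s(3) = 0, the sequence is eventually periodic: after a pre-period of length 3 it cycles with period 3.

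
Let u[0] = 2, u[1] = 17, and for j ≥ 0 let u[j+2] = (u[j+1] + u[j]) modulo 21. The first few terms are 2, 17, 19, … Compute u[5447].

u[0] = 2; u[1] = 17; u[2] = 19; u[3] = 15; u[4] = 13; u[5] = 7; u[6] = 20; u[7] = 6; u[8] = 5; u[9] = 11; u[10] = 16; u[11] = 6; u[12] = 1; u[13] = 7; u[14] = 8; u[15] = 15; u[16] = 2; u[17] = 17.
The sequence repeats with period 16.
So u[5447] = u[0 + ((5447-0) mod 16)] = u[7] = 6.

6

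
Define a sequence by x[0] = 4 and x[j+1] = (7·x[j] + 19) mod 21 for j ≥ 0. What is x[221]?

x[0] = 4; x[1] = 5; x[2] = 12; x[3] = 19; x[4] = 5.
Since x[4] = x[1] = 5, the sequence is eventually periodic: after a pre-period of length 1 it cycles with period 3.
For j ≥ 1, x[j] depends only on (j - 1) mod 3. (221 - 1) mod 3 = 1, so x[221] = x[2] = 12.

12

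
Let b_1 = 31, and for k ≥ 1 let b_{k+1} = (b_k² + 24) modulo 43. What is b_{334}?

Computing terms: b_1 = 31, b_2 = 39, b_3 = 40, b_4 = 33, b_5 = 38, b_6 = 6, b_7 = 17, b_8 = 12, b_9 = 39.
Since b_9 = b_2 = 39, the sequence is eventually periodic: after a pre-period of length 1 it cycles with period 7.
For k ≥ 2, b_k depends only on (k - 2) mod 7. (334 - 2) mod 7 = 3, so b_{334} = b_5 = 38.

38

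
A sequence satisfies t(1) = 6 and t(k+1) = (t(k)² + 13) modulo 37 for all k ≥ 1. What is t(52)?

20

We have t(1) = 6,  t(2) = 12,  t(3) = 9,  t(4) = 20,  t(5) = 6.
Since t(5) = t(1) = 6, the sequence is periodic with period 4.
(52 - 1) mod 4 = 3, so t(52) = t(4) = 20.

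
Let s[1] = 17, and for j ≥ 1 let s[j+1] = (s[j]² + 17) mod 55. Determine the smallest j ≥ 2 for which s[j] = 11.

10

Computing terms: s[1] = 17,  s[2] = 31,  s[3] = 43,  s[4] = 51,  s[5] = 33,  s[6] = 6,  s[7] = 53,  s[8] = 21,  s[9] = 18,  s[10] = 11,  s[11] = 28,  s[12] = 31.
Since s[12] = s[2] = 31, the sequence is eventually periodic: after a pre-period of length 1 it cycles with period 10.
The value 11 first appears (with j ≥ 2) at s[10].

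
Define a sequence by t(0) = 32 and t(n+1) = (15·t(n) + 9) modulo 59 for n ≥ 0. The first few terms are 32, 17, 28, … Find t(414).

Listing terms: t(0) = 32; t(1) = 17; t(2) = 28; t(3) = 16; t(4) = 13; t(5) = 27; t(6) = 1; t(7) = 24; t(8) = 15; t(9) = 57; t(10) = 38; t(11) = 48; t(12) = 21; t(13) = 29; t(14) = 31; t(15) = 2; t(16) = 39; t(17) = 4; t(18) = 10; t(19) = 41; t(20) = 34; t(21) = 47; t(22) = 6; t(23) = 40; t(24) = 19; t(25) = 58; t(26) = 53; t(27) = 37; t(28) = 33; t(29) = 32.
The sequence repeats with period 29.
So t(414) = t(0 + ((414-0) mod 29)) = t(8) = 15.

15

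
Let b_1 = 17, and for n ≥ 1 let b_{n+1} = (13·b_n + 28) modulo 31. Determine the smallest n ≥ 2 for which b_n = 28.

Computing terms: b_1 = 17, b_2 = 1, b_3 = 10, b_4 = 3, b_5 = 5, b_6 = 0, b_7 = 28, b_8 = 20, b_9 = 9, b_{10} = 21, b_{11} = 22, b_{12} = 4, b_{13} = 18, b_{14} = 14, b_{15} = 24, b_{16} = 30, b_{17} = 15, b_{18} = 6, b_{19} = 13, b_{20} = 11, b_{21} = 16, b_{22} = 19, b_{23} = 27, b_{24} = 7, b_{25} = 26, b_{26} = 25, b_{27} = 12, b_{28} = 29, b_{29} = 2, b_{30} = 23, b_{31} = 17.
Since b_{31} = b_1 = 17, the sequence is periodic with period 30.
The value 28 first appears (with n ≥ 2) at b_7.

7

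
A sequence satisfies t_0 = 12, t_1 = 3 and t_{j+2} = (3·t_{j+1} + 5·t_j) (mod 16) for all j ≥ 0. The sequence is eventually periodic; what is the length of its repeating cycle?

We have t_0 = 12,  t_1 = 3,  t_2 = 5,  t_3 = 14,  t_4 = 3,  t_5 = 15,  t_6 = 12,  t_7 = 15,  t_8 = 9,  t_9 = 6,  t_{10} = 15,  t_{11} = 11,  t_{12} = 12,  t_{13} = 11,  t_{14} = 13,  t_{15} = 14,  t_{16} = 11,  t_{17} = 7,  t_{18} = 12,  t_{19} = 7,  t_{20} = 1,  t_{21} = 6,  t_{22} = 7,  t_{23} = 3,  t_{24} = 12,  t_{25} = 3.
The sequence repeats with period 24.

24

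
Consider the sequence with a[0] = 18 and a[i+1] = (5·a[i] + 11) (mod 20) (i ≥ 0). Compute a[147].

11

We have a[0] = 18,  a[1] = 1,  a[2] = 16,  a[3] = 11,  a[4] = 6,  a[5] = 1.
Since a[5] = a[1] = 1, the sequence is eventually periodic: after a pre-period of length 1 it cycles with period 4.
For i ≥ 1, a[i] depends only on (i - 1) mod 4. (147 - 1) mod 4 = 2, so a[147] = a[3] = 11.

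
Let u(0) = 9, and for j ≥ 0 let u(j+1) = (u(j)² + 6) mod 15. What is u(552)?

6

u(0) = 9; u(1) = 12; u(2) = 0; u(3) = 6; u(4) = 12.
Since u(4) = u(1) = 12, the sequence is eventually periodic: after a pre-period of length 1 it cycles with period 3.
For j ≥ 1, u(j) depends only on (j - 1) mod 3. (552 - 1) mod 3 = 2, so u(552) = u(3) = 6.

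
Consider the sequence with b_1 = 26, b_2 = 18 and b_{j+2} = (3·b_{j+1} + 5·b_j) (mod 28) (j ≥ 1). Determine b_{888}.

We have b_1 = 26, b_2 = 18, b_3 = 16, b_4 = 26, b_5 = 18.
The sequence repeats with period 3.
(888 - 1) mod 3 = 2, so b_{888} = b_3 = 16.

16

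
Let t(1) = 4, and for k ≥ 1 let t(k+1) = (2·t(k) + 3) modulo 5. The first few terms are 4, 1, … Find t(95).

0

t(1) = 4; t(2) = 1; t(3) = 0; t(4) = 3; t(5) = 4.
Since t(5) = t(1) = 4, the sequence is periodic with period 4.
So t(95) = t(1 + ((95-1) mod 4)) = t(3) = 0.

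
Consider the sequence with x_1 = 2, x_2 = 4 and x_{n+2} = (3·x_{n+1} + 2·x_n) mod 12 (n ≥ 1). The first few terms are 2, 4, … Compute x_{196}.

Computing terms: x_1 = 2, x_2 = 4, x_3 = 4, x_4 = 8, x_5 = 8, x_6 = 4, x_7 = 4.
Since (x_6, x_7) = (x_2, x_3) = (4, 4) (two consecutive terms determine the rest), the sequence is eventually periodic: after a pre-period of length 1 it cycles with period 4.
For n ≥ 2, x_n depends only on (n - 2) mod 4. (196 - 2) mod 4 = 2, so x_{196} = x_4 = 8.

8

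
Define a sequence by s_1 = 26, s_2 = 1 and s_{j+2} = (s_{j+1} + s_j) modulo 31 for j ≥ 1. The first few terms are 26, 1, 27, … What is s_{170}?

Computing terms: s_1 = 26,  s_2 = 1,  s_3 = 27,  s_4 = 28,  s_5 = 24,  s_6 = 21,  s_7 = 14,  s_8 = 4,  s_9 = 18,  s_{10} = 22,  s_{11} = 9,  s_{12} = 0,  s_{13} = 9,  s_{14} = 9,  s_{15} = 18,  s_{16} = 27,  s_{17} = 14,  s_{18} = 10,  s_{19} = 24,  s_{20} = 3,  s_{21} = 27,  s_{22} = 30,  s_{23} = 26,  s_{24} = 25,  s_{25} = 20,  s_{26} = 14,  s_{27} = 3,  s_{28} = 17,  s_{29} = 20,  s_{30} = 6,  s_{31} = 26,  s_{32} = 1.
The sequence repeats with period 30.
(170 - 1) mod 30 = 19, so s_{170} = s_{20} = 3.

3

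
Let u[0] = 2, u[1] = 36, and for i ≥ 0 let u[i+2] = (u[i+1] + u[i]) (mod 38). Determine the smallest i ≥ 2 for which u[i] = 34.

5

Computing terms: u[0] = 2, u[1] = 36, u[2] = 0, u[3] = 36, u[4] = 36, u[5] = 34, u[6] = 32, u[7] = 28, u[8] = 22, u[9] = 12, u[10] = 34, u[11] = 8, u[12] = 4, u[13] = 12, u[14] = 16, u[15] = 28, u[16] = 6, u[17] = 34, u[18] = 2, u[19] = 36.
Since (u[18], u[19]) = (u[0], u[1]) = (2, 36) (two consecutive terms determine the rest), the sequence is periodic with period 18.
The value 34 first appears (with i ≥ 2) at u[5].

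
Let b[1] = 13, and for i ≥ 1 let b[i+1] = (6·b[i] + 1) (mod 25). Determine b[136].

Computing terms: b[1] = 13; b[2] = 4; b[3] = 0; b[4] = 1; b[5] = 7; b[6] = 18; b[7] = 9; b[8] = 5; b[9] = 6; b[10] = 12; b[11] = 23; b[12] = 14; b[13] = 10; b[14] = 11; b[15] = 17; b[16] = 3; b[17] = 19; b[18] = 15; b[19] = 16; b[20] = 22; b[21] = 8; b[22] = 24; b[23] = 20; b[24] = 21; b[25] = 2; b[26] = 13.
Since b[26] = b[1] = 13, the sequence is periodic with period 25.
(136 - 1) mod 25 = 10, so b[136] = b[11] = 23.

23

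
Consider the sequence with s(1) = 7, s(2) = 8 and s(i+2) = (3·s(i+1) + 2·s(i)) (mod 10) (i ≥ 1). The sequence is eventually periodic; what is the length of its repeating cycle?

s(1) = 7; s(2) = 8; s(3) = 8; s(4) = 0; s(5) = 6; s(6) = 8; s(7) = 6; s(8) = 4; s(9) = 4; s(10) = 0; s(11) = 8; s(12) = 4; s(13) = 8; s(14) = 2; s(15) = 2; s(16) = 0; s(17) = 4; s(18) = 2; s(19) = 4; s(20) = 6; s(21) = 6; s(22) = 0; s(23) = 2; s(24) = 6; s(25) = 2; s(26) = 8; s(27) = 8.
Since (s(26), s(27)) = (s(2), s(3)) = (8, 8) (two consecutive terms determine the rest), the sequence is eventually periodic: after a pre-period of length 1 it cycles with period 24.

24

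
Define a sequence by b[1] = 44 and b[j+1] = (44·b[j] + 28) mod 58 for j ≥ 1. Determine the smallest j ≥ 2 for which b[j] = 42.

Listing terms: b[1] = 44, b[2] = 50, b[3] = 24, b[4] = 40, b[5] = 48, b[6] = 52, b[7] = 54, b[8] = 26, b[9] = 12, b[10] = 34, b[11] = 16, b[12] = 36, b[13] = 46, b[14] = 22, b[15] = 10, b[16] = 4, b[17] = 30, b[18] = 14, b[19] = 6, b[20] = 2, b[21] = 0, b[22] = 28, b[23] = 42, b[24] = 20, b[25] = 38, b[26] = 18, b[27] = 8, b[28] = 32, b[29] = 44.
The sequence repeats with period 28.
The value 42 first appears (with j ≥ 2) at b[23].

23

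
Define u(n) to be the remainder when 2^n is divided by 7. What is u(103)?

2

We have u(1) = 2; u(2) = 4; u(3) = 1; u(4) = 2.
The sequence repeats with period 3.
So u(103) = u(1 + ((103-1) mod 3)) = u(1) = 2.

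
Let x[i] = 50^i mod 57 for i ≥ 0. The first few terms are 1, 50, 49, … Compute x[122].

Listing terms: x[0] = 1,  x[1] = 50,  x[2] = 49,  x[3] = 56,  x[4] = 7,  x[5] = 8,  x[6] = 1.
Since x[6] = x[0] = 1, the sequence is periodic with period 6.
So x[122] = x[0 + ((122-0) mod 6)] = x[2] = 49.

49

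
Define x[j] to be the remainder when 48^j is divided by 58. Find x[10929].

We have x[1] = 48, x[2] = 42, x[3] = 44, x[4] = 24, x[5] = 50, x[6] = 22, x[7] = 12, x[8] = 54, x[9] = 40, x[10] = 6, x[11] = 56, x[12] = 20, x[13] = 32, x[14] = 28, x[15] = 10, x[16] = 16, x[17] = 14, x[18] = 34, x[19] = 8, x[20] = 36, x[21] = 46, x[22] = 4, x[23] = 18, x[24] = 52, x[25] = 2, x[26] = 38, x[27] = 26, x[28] = 30, x[29] = 48.
Since x[29] = x[1] = 48, the sequence is periodic with period 28.
(10929 - 1) mod 28 = 8, so x[10929] = x[9] = 40.

40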